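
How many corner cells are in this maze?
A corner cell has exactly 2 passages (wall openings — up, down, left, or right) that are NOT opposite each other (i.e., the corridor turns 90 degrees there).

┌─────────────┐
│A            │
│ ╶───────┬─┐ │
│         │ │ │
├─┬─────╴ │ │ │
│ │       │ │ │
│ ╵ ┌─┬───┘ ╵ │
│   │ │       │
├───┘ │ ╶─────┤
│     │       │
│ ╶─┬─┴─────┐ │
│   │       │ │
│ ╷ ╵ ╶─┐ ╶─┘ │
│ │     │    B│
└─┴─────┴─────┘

Counting corner cells (2 non-opposite passages):
Total corners: 19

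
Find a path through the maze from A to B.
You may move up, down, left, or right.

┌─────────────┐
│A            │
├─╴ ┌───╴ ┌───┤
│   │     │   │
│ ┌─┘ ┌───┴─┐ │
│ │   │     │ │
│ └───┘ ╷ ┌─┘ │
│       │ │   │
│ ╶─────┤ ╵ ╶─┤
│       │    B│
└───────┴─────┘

Finding the shortest path through the maze:
Path length: 14 steps
Directions: right → down → left → down → down → right → right → right → up → right → down → down → right → right

Solution:

┌─────────────┐
│A ↓          │
├─╴ ┌───╴ ┌───┤
│↓ ↲│     │   │
│ ┌─┘ ┌───┴─┐ │
│↓│   │↱ ↓  │ │
│ └───┘ ╷ ┌─┘ │
│↳ → → ↑│↓│   │
│ ╶─────┤ ╵ ╶─┤
│       │↳ → B│
└───────┴─────┘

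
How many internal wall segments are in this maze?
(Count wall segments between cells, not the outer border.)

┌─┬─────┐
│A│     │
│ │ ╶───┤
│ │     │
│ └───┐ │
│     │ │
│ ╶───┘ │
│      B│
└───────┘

Counting internal wall segments:
Total internal walls: 9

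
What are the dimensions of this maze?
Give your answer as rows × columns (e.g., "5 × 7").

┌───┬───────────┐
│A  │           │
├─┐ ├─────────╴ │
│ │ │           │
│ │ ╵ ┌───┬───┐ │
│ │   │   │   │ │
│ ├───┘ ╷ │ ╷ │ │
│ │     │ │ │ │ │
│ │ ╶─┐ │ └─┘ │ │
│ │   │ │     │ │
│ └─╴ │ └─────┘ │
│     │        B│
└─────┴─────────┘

Counting the maze dimensions:
Rows (vertical): 6
Columns (horizontal): 8
Dimensions: 6 × 8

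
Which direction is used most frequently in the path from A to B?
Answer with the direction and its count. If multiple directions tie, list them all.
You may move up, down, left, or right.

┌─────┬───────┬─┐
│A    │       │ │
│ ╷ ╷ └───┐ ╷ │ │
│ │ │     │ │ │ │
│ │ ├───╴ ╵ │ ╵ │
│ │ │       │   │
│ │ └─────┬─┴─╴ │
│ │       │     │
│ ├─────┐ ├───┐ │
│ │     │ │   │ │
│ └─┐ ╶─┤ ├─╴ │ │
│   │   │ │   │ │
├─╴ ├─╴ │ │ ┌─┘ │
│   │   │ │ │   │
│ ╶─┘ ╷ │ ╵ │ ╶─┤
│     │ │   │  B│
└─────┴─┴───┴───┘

Directions: right, right, down, right, right, down, right, up, up, right, down, down, right, down, down, down, down, left, down, right
Counts: {'right': 8, 'down': 9, 'up': 2, 'left': 1}
Most common: down (9 times)

Solution:

┌─────┬───────┬─┐
│A → ↓│    ↱ ↓│ │
│ ╷ ╷ └───┐ ╷ │ │
│ │ │↳ → ↓│↑│↓│ │
│ │ ├───╴ ╵ │ ╵ │
│ │ │    ↳ ↑│↳ ↓│
│ │ └─────┬─┴─╴ │
│ │       │    ↓│
│ ├─────┐ ├───┐ │
│ │     │ │   │↓│
│ └─┐ ╶─┤ ├─╴ │ │
│   │   │ │   │↓│
├─╴ ├─╴ │ │ ┌─┘ │
│   │   │ │ │↓ ↲│
│ ╶─┘ ╷ │ ╵ │ ╶─┤
│     │ │   │↳ B│
└─────┴─┴───┴───┘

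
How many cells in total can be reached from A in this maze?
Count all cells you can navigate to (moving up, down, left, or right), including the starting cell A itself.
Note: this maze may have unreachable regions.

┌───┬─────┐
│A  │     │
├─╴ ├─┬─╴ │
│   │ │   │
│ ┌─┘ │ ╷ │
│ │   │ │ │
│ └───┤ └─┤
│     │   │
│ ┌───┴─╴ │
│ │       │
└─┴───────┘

Using BFS/flood-fill to find all reachable cells from A:
Maze size: 5 × 5 = 25 total cells
16 cell(s) are walled off and cannot be reached from A.
Reachable cells: 9

Reachable region (· marks reachable cells):

┌───┬─────┐
│A ·│     │
├─╴ ├─┬─╴ │
│· ·│ │   │
│ ┌─┘ │ ╷ │
│·│   │ │ │
│ └───┤ └─┤
│· · ·│   │
│ ┌───┴─╴ │
│·│       │
└─┴───────┘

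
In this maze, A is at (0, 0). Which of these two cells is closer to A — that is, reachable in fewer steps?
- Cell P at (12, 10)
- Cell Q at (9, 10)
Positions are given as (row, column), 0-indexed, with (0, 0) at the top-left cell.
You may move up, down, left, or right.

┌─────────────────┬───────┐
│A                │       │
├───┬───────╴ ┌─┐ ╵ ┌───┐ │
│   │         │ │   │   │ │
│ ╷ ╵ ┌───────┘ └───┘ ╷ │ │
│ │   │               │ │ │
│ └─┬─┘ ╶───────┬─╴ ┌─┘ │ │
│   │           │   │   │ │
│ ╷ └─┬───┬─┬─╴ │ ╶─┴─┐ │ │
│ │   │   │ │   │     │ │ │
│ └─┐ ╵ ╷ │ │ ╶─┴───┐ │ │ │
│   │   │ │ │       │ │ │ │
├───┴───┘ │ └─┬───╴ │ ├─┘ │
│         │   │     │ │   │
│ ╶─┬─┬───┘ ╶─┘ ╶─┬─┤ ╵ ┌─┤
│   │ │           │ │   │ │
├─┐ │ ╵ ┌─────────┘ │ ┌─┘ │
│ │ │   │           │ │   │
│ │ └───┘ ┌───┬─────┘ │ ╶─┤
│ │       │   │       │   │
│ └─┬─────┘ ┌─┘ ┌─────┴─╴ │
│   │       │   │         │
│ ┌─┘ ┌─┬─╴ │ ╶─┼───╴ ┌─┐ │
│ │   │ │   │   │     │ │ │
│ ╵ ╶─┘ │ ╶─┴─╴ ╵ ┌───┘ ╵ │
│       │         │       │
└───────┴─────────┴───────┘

Shortest path A → P at (12, 10): 44 steps
Shortest path A → Q at (9, 10): 25 steps

Q is closer (25 steps vs 44 steps).

Path to P:

┌─────────────────┬───────┐
│A → → → → → → → ↓│↱ → → ↓│
├───┬───────╴ ┌─┐ ╵ ┌───┐ │
│   │         │ │↳ ↑│   │↓│
│ ╷ ╵ ┌───────┘ └───┘ ╷ │ │
│ │   │               │ │↓│
│ └─┬─┘ ╶───────┬─╴ ┌─┘ │ │
│   │           │   │   │↓│
│ ╷ └─┬───┬─┬─╴ │ ╶─┴─┐ │ │
│ │   │   │ │   │     │ │↓│
│ └─┐ ╵ ╷ │ │ ╶─┴───┐ │ │ │
│   │   │ │ │       │ │ │↓│
├───┴───┘ │ └─┬───╴ │ ├─┘ │
│         │   │     │ │↓ ↲│
│ ╶─┬─┬───┘ ╶─┘ ╶─┬─┤ ╵ ┌─┤
│   │ │           │ │↓ ↲│ │
├─┐ │ ╵ ┌─────────┘ │ ┌─┘ │
│ │ │   │           │↓│   │
│ │ └───┘ ┌───┬─────┘ │ ╶─┤
│ │       │   │↓ ← ← ↲│   │
│ └─┬─────┘ ┌─┘ ┌─────┴─╴ │
│   │       │↓ ↲│    ↱ → ↓│
│ ┌─┘ ┌─┬─╴ │ ╶─┼───╴ ┌─┐ │
│ │   │ │   │↳ ↓│↱ → ↑│ │↓│
│ ╵ ╶─┘ │ ╶─┴─╴ ╵ ┌───┘ ╵ │
│       │      ↳ ↑│  P ← ↲│
└───────┴─────────┴───────┘

Path to Q:

┌─────────────────┬───────┐
│A → → → → → → → ↓│↱ → → ↓│
├───┬───────╴ ┌─┐ ╵ ┌───┐ │
│   │         │ │↳ ↑│   │↓│
│ ╷ ╵ ┌───────┘ └───┘ ╷ │ │
│ │   │               │ │↓│
│ └─┬─┘ ╶───────┬─╴ ┌─┘ │ │
│   │           │   │   │↓│
│ ╷ └─┬───┬─┬─╴ │ ╶─┴─┐ │ │
│ │   │   │ │   │     │ │↓│
│ └─┐ ╵ ╷ │ │ ╶─┴───┐ │ │ │
│   │   │ │ │       │ │ │↓│
├───┴───┘ │ └─┬───╴ │ ├─┘ │
│         │   │     │ │↓ ↲│
│ ╶─┬─┬───┘ ╶─┘ ╶─┬─┤ ╵ ┌─┤
│   │ │           │ │↓ ↲│ │
├─┐ │ ╵ ┌─────────┘ │ ┌─┘ │
│ │ │   │           │↓│   │
│ │ └───┘ ┌───┬─────┘ │ ╶─┤
│ │       │   │      Q│   │
│ └─┬─────┘ ┌─┘ ┌─────┴─╴ │
│   │       │   │         │
│ ┌─┘ ┌─┬─╴ │ ╶─┼───╴ ┌─┐ │
│ │   │ │   │   │     │ │ │
│ ╵ ╶─┘ │ ╶─┴─╴ ╵ ┌───┘ ╵ │
│       │         │       │
└───────┴─────────┴───────┘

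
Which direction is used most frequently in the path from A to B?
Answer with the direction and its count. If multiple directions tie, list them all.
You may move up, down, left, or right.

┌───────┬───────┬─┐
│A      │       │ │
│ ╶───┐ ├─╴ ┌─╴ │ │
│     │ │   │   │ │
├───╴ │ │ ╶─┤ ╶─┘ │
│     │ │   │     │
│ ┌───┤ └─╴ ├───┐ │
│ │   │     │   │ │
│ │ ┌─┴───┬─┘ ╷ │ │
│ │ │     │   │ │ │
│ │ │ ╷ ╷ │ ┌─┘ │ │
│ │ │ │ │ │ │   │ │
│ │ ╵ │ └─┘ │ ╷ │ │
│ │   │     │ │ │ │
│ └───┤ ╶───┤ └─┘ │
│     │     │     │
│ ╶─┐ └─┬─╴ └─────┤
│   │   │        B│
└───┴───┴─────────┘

Directions: right, right, right, down, down, down, right, right, up, left, up, right, up, right, right, down, left, down, right, right, down, down, down, down, down, left, left, up, up, right, up, up, left, down, left, down, down, left, left, down, right, right, down, right, right, right
Counts: {'right': 16, 'down': 15, 'up': 7, 'left': 8}
Most common: right (16 times)

Solution:

┌───────┬───────┬─┐
│A → → ↓│  ↱ → ↓│ │
│ ╶───┐ ├─╴ ┌─╴ │ │
│     │↓│↱ ↑│↓ ↲│ │
├───╴ │ │ ╶─┤ ╶─┘ │
│     │↓│↑ ↰│↳ → ↓│
│ ┌───┤ └─╴ ├───┐ │
│ │   │↳ → ↑│↓ ↰│↓│
│ │ ┌─┴───┬─┘ ╷ │ │
│ │ │     │↓ ↲│↑│↓│
│ │ │ ╷ ╷ │ ┌─┘ │ │
│ │ │ │ │ │↓│↱ ↑│↓│
│ │ ╵ │ └─┘ │ ╷ │ │
│ │   │↓ ← ↲│↑│ │↓│
│ └───┤ ╶───┤ └─┘ │
│     │↳ → ↓│↑ ← ↲│
│ ╶─┐ └─┬─╴ └─────┤
│   │   │  ↳ → → B│
└───┴───┴─────────┘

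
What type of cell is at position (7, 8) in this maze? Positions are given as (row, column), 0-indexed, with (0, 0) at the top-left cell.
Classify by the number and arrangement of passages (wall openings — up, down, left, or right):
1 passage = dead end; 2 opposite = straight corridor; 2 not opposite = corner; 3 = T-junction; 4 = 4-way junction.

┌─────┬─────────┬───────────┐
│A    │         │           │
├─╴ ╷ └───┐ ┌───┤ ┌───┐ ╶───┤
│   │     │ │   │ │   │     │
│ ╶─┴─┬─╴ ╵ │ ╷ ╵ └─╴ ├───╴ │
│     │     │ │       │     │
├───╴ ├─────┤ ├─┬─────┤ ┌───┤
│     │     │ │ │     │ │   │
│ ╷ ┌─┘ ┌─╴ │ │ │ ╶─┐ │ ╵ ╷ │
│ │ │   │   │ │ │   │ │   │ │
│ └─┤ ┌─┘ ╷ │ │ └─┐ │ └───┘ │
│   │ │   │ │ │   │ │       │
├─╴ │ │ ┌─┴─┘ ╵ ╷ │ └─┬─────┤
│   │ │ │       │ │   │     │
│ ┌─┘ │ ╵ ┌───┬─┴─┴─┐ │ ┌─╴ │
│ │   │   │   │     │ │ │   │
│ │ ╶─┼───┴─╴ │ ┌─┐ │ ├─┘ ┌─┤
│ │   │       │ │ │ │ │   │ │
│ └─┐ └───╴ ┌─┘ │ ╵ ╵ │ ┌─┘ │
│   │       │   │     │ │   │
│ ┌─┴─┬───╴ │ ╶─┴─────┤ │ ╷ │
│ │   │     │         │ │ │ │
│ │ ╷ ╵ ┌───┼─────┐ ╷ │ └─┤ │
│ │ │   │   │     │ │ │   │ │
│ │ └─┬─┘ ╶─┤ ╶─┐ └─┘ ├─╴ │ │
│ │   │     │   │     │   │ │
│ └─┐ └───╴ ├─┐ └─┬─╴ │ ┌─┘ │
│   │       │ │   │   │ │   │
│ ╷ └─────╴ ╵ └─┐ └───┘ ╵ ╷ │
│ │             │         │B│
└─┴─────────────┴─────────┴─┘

Checking cell at (7, 8):
Number of passages: 2
Cell type: straight corridor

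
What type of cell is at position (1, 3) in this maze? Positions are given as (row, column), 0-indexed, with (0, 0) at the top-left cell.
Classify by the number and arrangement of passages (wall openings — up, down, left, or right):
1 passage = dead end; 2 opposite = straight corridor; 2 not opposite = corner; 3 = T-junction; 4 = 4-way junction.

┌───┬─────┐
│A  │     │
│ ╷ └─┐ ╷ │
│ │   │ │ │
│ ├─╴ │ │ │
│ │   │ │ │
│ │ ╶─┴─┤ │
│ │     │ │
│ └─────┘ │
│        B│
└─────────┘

Checking cell at (1, 3):
Number of passages: 2
Cell type: straight corridor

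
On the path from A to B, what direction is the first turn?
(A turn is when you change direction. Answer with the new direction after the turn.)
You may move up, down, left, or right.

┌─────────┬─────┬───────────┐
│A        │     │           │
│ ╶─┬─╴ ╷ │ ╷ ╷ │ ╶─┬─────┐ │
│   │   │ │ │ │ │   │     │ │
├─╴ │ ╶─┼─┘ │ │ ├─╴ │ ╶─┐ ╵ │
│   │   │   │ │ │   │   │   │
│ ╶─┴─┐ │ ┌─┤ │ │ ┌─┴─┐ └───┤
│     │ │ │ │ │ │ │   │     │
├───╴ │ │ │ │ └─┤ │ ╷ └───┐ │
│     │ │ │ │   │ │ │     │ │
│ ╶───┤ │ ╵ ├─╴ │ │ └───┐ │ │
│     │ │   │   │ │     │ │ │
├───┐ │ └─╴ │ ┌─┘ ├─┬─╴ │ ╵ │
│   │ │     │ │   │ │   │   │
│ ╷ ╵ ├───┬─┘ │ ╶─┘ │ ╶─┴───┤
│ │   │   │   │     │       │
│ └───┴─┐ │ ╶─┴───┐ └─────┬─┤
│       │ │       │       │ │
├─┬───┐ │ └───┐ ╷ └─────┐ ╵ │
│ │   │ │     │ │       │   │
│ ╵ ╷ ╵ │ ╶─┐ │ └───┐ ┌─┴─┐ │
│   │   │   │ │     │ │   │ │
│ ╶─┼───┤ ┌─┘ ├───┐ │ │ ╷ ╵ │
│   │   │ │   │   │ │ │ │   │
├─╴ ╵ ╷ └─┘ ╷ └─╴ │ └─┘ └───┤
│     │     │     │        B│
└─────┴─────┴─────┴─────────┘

Directions: right, right, right, down, left, down, right, down, down, down, down, right, right, up, left, up, up, up, right, up, up, right, down, down, down, down, right, down, left, down, down, left, down, right, right, down, down, right, right, down, down, right, right, right, right
First turn direction: down

Solution:

┌─────────┬─────┬───────────┐
│A → → ↓  │↱ ↓  │           │
│ ╶─┬─╴ ╷ │ ╷ ╷ │ ╶─┬─────┐ │
│   │↓ ↲│ │↑│↓│ │   │     │ │
├─╴ │ ╶─┼─┘ │ │ ├─╴ │ ╶─┐ ╵ │
│   │↳ ↓│↱ ↑│↓│ │   │   │   │
│ ╶─┴─┐ │ ┌─┤ │ │ ┌─┴─┐ └───┤
│     │↓│↑│ │↓│ │ │   │     │
├───╴ │ │ │ │ └─┤ │ ╷ └───┐ │
│     │↓│↑│ │↳ ↓│ │ │     │ │
│ ╶───┤ │ ╵ ├─╴ │ │ └───┐ │ │
│     │↓│↑ ↰│↓ ↲│ │     │ │ │
├───┐ │ └─╴ │ ┌─┘ ├─┬─╴ │ ╵ │
│   │ │↳ → ↑│↓│   │ │   │   │
│ ╷ ╵ ├───┬─┘ │ ╶─┘ │ ╶─┴───┤
│ │   │   │↓ ↲│     │       │
│ └───┴─┐ │ ╶─┴───┐ └─────┬─┤
│       │ │↳ → ↓  │       │ │
├─┬───┐ │ └───┐ ╷ └─────┐ ╵ │
│ │   │ │     │↓│       │   │
│ ╵ ╷ ╵ │ ╶─┐ │ └───┐ ┌─┴─┐ │
│   │   │   │ │↳ → ↓│ │   │ │
│ ╶─┼───┤ ┌─┘ ├───┐ │ │ ╷ ╵ │
│   │   │ │   │   │↓│ │ │   │
├─╴ ╵ ╷ └─┘ ╷ └─╴ │ └─┘ └───┤
│     │     │     │↳ → → → B│
└─────┴─────┴─────┴─────────┘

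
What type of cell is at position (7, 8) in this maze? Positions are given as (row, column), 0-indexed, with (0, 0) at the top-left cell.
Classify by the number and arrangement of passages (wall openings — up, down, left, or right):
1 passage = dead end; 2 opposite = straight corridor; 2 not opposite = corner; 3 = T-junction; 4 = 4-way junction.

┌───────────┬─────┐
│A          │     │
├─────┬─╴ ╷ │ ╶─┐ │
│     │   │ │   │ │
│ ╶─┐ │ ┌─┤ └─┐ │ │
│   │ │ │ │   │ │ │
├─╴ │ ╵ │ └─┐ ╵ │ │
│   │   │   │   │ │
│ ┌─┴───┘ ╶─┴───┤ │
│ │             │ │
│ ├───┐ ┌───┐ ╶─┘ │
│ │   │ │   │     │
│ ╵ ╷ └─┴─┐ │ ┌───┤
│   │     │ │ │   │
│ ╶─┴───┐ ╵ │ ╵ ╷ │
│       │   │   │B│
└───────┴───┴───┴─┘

Checking cell at (7, 8):
Number of passages: 1
Cell type: dead end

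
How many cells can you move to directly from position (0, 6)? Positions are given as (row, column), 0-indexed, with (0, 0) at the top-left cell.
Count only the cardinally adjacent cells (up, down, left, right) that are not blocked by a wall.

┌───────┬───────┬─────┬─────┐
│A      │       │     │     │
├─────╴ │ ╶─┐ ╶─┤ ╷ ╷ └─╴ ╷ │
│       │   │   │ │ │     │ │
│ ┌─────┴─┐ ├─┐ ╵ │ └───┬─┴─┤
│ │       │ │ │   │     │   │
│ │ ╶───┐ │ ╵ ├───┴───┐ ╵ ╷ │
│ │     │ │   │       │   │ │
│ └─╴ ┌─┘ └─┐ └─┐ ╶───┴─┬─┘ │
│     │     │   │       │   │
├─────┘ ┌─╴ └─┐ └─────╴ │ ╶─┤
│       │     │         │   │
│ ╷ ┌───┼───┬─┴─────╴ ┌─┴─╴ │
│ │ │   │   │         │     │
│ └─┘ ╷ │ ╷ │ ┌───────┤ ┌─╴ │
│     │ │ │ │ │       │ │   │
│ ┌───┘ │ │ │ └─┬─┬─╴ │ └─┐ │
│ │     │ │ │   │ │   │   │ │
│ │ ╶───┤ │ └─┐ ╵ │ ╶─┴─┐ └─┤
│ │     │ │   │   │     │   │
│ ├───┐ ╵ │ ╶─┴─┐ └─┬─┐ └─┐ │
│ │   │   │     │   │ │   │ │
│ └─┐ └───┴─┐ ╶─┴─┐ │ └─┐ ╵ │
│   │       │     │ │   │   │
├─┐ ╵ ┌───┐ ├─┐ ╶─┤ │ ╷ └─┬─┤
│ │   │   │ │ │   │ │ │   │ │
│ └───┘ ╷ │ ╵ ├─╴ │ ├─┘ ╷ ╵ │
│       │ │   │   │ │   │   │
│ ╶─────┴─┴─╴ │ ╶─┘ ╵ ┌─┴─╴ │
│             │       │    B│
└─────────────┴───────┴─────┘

Checking passable neighbors of (0, 6):
Neighbors: (1, 6), (0, 5), (0, 7)
Count: 3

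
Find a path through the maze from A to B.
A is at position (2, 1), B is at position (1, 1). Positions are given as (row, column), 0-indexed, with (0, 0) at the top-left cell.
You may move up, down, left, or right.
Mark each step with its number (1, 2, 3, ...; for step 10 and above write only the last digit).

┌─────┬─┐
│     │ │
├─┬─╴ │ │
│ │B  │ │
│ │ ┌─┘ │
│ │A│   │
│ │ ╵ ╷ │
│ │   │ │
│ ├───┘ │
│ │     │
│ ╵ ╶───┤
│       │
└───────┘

Finding the shortest path from (2, 1) to (1, 1):
Path length: 1 steps
Directions: up

Solution:

┌─────┬─┐
│     │ │
├─┬─╴ │ │
│ │B  │ │
│ │ ┌─┘ │
│ │A│   │
│ │ ╵ ╷ │
│ │   │ │
│ ├───┘ │
│ │     │
│ ╵ ╶───┤
│       │
└───────┘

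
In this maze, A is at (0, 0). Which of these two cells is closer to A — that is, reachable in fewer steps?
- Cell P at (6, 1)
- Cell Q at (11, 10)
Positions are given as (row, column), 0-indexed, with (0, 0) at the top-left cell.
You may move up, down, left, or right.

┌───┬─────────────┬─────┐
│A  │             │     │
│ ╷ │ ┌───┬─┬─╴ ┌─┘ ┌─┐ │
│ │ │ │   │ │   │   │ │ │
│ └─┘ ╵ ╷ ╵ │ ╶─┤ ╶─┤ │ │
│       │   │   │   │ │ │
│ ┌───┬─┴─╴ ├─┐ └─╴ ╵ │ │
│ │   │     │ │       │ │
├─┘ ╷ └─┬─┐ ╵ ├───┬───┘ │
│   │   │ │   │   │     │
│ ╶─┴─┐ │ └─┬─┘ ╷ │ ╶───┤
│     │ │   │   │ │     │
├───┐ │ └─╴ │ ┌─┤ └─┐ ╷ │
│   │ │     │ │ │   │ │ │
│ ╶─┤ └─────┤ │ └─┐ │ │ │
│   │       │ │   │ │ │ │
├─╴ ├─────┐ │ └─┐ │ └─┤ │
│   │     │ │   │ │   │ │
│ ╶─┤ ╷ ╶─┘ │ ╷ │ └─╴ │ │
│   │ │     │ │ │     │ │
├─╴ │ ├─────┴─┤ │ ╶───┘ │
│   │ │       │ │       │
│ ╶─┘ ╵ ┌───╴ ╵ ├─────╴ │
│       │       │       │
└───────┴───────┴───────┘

Shortest path A → P at (6, 1): 81 steps
Shortest path A → Q at (11, 10): 41 steps

Q is closer (41 steps vs 81 steps).

Path to P:

┌───┬─────────────┬─────┐
│A  │↱ → → → → ↓  │↱ → ↓│
│ ╷ │ ┌───┬─┬─╴ ┌─┘ ┌─┐ │
│↓│ │↑│   │ │↓ ↲│↱ ↑│ │↓│
│ └─┘ ╵ ╷ ╵ │ ╶─┤ ╶─┤ │ │
│↳ → ↑  │   │↳ ↓│↑ ↰│ │↓│
│ ┌───┬─┴─╴ ├─┐ └─╴ ╵ │ │
│ │   │     │ │↳ → ↑  │↓│
├─┘ ╷ └─┬─┐ ╵ ├───┬───┘ │
│   │   │ │   │↓ ↰│↓ ← ↲│
│ ╶─┴─┐ │ └─┬─┘ ╷ │ ╶───┤
│     │ │   │↓ ↲│↑│↳ → ↓│
├───┐ │ └─╴ │ ┌─┤ └─┐ ╷ │
│↱ P│ │     │↓│ │↑ ↰│ │↓│
│ ╶─┤ └─────┤ │ └─┐ │ │ │
│↑ ↰│       │↓│   │↑│ │↓│
├─╴ ├─────┐ │ └─┐ │ └─┤ │
│↱ ↑│     │ │↳ ↓│ │↑ ↰│↓│
│ ╶─┤ ╷ ╶─┘ │ ╷ │ └─╴ │ │
│↑ ↰│ │     │ │↓│↱ → ↑│↓│
├─╴ │ ├─────┴─┤ │ ╶───┘ │
│↱ ↑│ │↓ ← ← ↰│↓│↑ ← ← ↲│
│ ╶─┘ ╵ ┌───╴ ╵ ├─────╴ │
│↑ ← ← ↲│    ↑ ↲│       │
└───────┴───────┴───────┘

Path to Q:

┌───┬─────────────┬─────┐
│A  │↱ → → → → ↓  │↱ → ↓│
│ ╷ │ ┌───┬─┬─╴ ┌─┘ ┌─┐ │
│↓│ │↑│   │ │↓ ↲│↱ ↑│ │↓│
│ └─┘ ╵ ╷ ╵ │ ╶─┤ ╶─┤ │ │
│↳ → ↑  │   │↳ ↓│↑ ↰│ │↓│
│ ┌───┬─┴─╴ ├─┐ └─╴ ╵ │ │
│ │   │     │ │↳ → ↑  │↓│
├─┘ ╷ └─┬─┐ ╵ ├───┬───┘ │
│   │   │ │   │   │↓ ← ↲│
│ ╶─┴─┐ │ └─┬─┘ ╷ │ ╶───┤
│     │ │   │   │ │↳ → ↓│
├───┐ │ └─╴ │ ┌─┤ └─┐ ╷ │
│   │ │     │ │ │   │ │↓│
│ ╶─┤ └─────┤ │ └─┐ │ │ │
│   │       │ │   │ │ │↓│
├─╴ ├─────┐ │ └─┐ │ └─┤ │
│   │     │ │   │ │   │↓│
│ ╶─┤ ╷ ╶─┘ │ ╷ │ └─╴ │ │
│   │ │     │ │ │     │↓│
├─╴ │ ├─────┴─┤ │ ╶───┘ │
│   │ │       │ │      ↓│
│ ╶─┘ ╵ ┌───╴ ╵ ├─────╴ │
│       │       │    Q ↲│
└───────┴───────┴───────┘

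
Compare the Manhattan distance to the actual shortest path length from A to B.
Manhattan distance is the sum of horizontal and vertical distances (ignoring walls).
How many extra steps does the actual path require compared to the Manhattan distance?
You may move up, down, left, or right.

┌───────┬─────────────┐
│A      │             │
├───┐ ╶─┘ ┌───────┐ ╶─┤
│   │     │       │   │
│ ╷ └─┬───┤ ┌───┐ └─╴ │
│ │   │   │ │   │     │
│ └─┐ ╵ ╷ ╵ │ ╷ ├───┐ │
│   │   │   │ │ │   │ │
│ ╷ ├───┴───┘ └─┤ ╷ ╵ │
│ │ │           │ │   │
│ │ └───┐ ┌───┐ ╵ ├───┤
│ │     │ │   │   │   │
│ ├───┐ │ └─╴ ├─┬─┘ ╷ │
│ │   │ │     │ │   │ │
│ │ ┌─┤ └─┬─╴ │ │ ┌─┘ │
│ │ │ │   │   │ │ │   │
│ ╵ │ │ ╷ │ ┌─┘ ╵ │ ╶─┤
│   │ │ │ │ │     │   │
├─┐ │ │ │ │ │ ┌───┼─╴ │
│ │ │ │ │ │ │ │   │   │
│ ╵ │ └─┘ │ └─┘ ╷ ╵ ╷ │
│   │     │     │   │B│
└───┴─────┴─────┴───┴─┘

Manhattan distance: |10 - 0| + |10 - 0| = 20
Actual path length: 44
Extra steps: 44 - 20 = 24

Solution:

┌───────┬─────────────┐
│A → ↓  │↱ → → → → ↓  │
├───┐ ╶─┘ ┌───────┐ ╶─┤
│   │↳ → ↑│       │↳ ↓│
│ ╷ └─┬───┤ ┌───┐ └─╴ │
│ │   │   │ │   │    ↓│
│ └─┐ ╵ ╷ ╵ │ ╷ ├───┐ │
│   │   │   │ │ │↓ ↰│↓│
│ ╷ ├───┴───┘ └─┤ ╷ ╵ │
│ │ │    ↓ ← ← ↰│↓│↑ ↲│
│ │ └───┐ ┌───┐ ╵ ├───┤
│ │     │↓│   │↑ ↲│   │
│ ├───┐ │ └─╴ ├─┬─┘ ╷ │
│ │   │ │↳ → ↓│ │   │ │
│ │ ┌─┤ └─┬─╴ │ │ ┌─┘ │
│ │ │ │   │↓ ↲│ │ │   │
│ ╵ │ │ ╷ │ ┌─┘ ╵ │ ╶─┤
│   │ │ │ │↓│     │   │
├─┐ │ │ │ │ │ ┌───┼─╴ │
│ │ │ │ │ │↓│ │↱ ↓│↱ ↓│
│ ╵ │ └─┘ │ └─┘ ╷ ╵ ╷ │
│   │     │↳ → ↑│↳ ↑│B│
└───┴─────┴─────┴───┴─┘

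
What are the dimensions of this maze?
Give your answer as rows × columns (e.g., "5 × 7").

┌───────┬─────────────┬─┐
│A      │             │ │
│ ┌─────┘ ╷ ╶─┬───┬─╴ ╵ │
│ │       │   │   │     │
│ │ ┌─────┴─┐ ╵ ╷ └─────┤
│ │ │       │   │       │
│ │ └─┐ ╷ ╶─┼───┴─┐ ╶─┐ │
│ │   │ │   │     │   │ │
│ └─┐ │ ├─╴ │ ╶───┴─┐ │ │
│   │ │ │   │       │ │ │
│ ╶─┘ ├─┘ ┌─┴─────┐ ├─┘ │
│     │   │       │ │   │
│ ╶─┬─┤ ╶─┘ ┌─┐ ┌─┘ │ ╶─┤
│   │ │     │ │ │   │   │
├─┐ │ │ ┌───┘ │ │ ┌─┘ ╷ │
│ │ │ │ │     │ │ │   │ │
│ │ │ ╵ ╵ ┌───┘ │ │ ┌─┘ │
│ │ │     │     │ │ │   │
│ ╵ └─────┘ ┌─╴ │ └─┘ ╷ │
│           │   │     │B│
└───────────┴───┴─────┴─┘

Counting the maze dimensions:
Rows (vertical): 10
Columns (horizontal): 12
Dimensions: 10 × 12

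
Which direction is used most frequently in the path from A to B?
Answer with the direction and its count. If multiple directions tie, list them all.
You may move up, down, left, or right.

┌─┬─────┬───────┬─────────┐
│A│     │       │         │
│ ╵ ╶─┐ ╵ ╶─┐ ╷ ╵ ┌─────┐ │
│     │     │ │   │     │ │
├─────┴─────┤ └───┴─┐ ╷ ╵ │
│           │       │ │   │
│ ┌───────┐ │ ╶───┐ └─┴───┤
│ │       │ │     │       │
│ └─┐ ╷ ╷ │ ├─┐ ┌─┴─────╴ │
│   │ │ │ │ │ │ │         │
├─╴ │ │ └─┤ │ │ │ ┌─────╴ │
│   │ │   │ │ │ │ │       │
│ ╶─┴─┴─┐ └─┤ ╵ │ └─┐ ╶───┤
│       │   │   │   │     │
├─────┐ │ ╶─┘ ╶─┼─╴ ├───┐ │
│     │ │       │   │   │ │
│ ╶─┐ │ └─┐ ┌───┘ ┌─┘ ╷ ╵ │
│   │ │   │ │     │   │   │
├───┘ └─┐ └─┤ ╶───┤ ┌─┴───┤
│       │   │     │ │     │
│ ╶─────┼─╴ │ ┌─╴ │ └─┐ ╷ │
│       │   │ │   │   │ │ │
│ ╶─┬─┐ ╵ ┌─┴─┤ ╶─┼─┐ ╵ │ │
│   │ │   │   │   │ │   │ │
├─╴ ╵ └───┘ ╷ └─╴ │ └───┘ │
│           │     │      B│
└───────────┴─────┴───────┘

Directions: down, right, up, right, right, down, right, up, right, right, down, down, right, right, right, down, right, right, right, down, down, left, left, down, right, right, down, down, left, up, left, down, left, down, down, right, down, right, up, up, right, down, down, down
Counts: {'down': 17, 'right': 17, 'up': 5, 'left': 5}
Most common: down and right (tied at 17 times each)

Solution:

┌─┬─────┬───────┬─────────┐
│A│↱ → ↓│↱ → ↓  │         │
│ ╵ ╶─┐ ╵ ╶─┐ ╷ ╵ ┌─────┐ │
│↳ ↑  │↳ ↑  │↓│   │     │ │
├─────┴─────┤ └───┴─┐ ╷ ╵ │
│           │↳ → → ↓│ │   │
│ ┌───────┐ │ ╶───┐ └─┴───┤
│ │       │ │     │↳ → → ↓│
│ └─┐ ╷ ╷ │ ├─┐ ┌─┴─────╴ │
│   │ │ │ │ │ │ │        ↓│
├─╴ │ │ └─┤ │ │ │ ┌─────╴ │
│   │ │   │ │ │ │ │  ↓ ← ↲│
│ ╶─┴─┴─┐ └─┤ ╵ │ └─┐ ╶───┤
│       │   │   │   │↳ → ↓│
├─────┐ │ ╶─┘ ╶─┼─╴ ├───┐ │
│     │ │       │   │↓ ↰│↓│
│ ╶─┐ │ └─┐ ┌───┘ ┌─┘ ╷ ╵ │
│   │ │   │ │     │↓ ↲│↑ ↲│
├───┘ └─┐ └─┤ ╶───┤ ┌─┴───┤
│       │   │     │↓│  ↱ ↓│
│ ╶─────┼─╴ │ ┌─╴ │ └─┐ ╷ │
│       │   │ │   │↳ ↓│↑│↓│
│ ╶─┬─┐ ╵ ┌─┴─┤ ╶─┼─┐ ╵ │ │
│   │ │   │   │   │ │↳ ↑│↓│
├─╴ ╵ └───┘ ╷ └─╴ │ └───┘ │
│           │     │      B│
└───────────┴─────┴───────┘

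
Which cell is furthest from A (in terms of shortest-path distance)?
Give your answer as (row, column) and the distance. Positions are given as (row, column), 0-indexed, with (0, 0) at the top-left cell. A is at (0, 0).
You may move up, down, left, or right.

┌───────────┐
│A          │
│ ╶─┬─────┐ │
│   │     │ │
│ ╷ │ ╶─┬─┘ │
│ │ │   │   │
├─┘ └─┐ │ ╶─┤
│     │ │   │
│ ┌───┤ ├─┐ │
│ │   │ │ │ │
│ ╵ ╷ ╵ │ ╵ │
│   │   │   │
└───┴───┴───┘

Computing BFS distances from A to all cells:
Furthest cell: (1, 4)
Distance: 19 steps

Path from A to the furthest cell:

┌───────────┐
│A          │
│ ╶─┬─────┐ │
│↳ ↓│↱ → B│ │
│ ╷ │ ╶─┬─┘ │
│ │↓│↑ ↰│   │
├─┘ └─┐ │ ╶─┤
│↓ ↲  │↑│   │
│ ┌───┤ ├─┐ │
│↓│↱ ↓│↑│ │ │
│ ╵ ╷ ╵ │ ╵ │
│↳ ↑│↳ ↑│   │
└───┴───┴───┘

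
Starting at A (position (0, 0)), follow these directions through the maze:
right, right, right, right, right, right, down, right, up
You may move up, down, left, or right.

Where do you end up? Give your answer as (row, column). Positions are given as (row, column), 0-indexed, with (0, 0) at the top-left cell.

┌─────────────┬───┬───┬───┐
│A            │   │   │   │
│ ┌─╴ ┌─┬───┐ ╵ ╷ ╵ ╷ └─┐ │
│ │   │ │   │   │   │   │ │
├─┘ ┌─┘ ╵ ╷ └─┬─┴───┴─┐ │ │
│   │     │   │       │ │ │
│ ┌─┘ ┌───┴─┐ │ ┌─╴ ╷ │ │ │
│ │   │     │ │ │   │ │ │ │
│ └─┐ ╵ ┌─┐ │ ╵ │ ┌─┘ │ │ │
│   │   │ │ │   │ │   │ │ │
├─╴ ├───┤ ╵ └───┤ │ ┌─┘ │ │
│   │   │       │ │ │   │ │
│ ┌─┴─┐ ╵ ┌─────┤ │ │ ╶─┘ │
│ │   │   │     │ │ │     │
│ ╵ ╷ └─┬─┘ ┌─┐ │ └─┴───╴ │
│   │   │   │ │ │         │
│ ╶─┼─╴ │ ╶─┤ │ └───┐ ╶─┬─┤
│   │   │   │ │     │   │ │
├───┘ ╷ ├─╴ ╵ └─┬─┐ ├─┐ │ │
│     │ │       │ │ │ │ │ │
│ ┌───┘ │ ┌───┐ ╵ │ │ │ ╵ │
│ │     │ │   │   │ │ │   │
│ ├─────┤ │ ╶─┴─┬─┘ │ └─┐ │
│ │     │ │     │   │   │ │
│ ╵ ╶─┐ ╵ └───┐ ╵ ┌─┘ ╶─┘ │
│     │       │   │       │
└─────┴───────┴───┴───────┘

Following directions step by step:
Start: (0, 0)
  right: (0, 0) → (0, 1)
  right: (0, 1) → (0, 2)
  right: (0, 2) → (0, 3)
  right: (0, 3) → (0, 4)
  right: (0, 4) → (0, 5)
  right: (0, 5) → (0, 6)
  down: (0, 6) → (1, 6)
  right: (1, 6) → (1, 7)
  up: (1, 7) → (0, 7)
Final position: (0, 7)

Path taken:

┌─────────────┬───┬───┬───┐
│A → → → → → ↓│B  │   │   │
│ ┌─╴ ┌─┬───┐ ╵ ╷ ╵ ╷ └─┐ │
│ │   │ │   │↳ ↑│   │   │ │
├─┘ ┌─┘ ╵ ╷ └─┬─┴───┴─┐ │ │
│   │     │   │       │ │ │
│ ┌─┘ ┌───┴─┐ │ ┌─╴ ╷ │ │ │
│ │   │     │ │ │   │ │ │ │
│ └─┐ ╵ ┌─┐ │ ╵ │ ┌─┘ │ │ │
│   │   │ │ │   │ │   │ │ │
├─╴ ├───┤ ╵ └───┤ │ ┌─┘ │ │
│   │   │       │ │ │   │ │
│ ┌─┴─┐ ╵ ┌─────┤ │ │ ╶─┘ │
│ │   │   │     │ │ │     │
│ ╵ ╷ └─┬─┘ ┌─┐ │ └─┴───╴ │
│   │   │   │ │ │         │
│ ╶─┼─╴ │ ╶─┤ │ └───┐ ╶─┬─┤
│   │   │   │ │     │   │ │
├───┘ ╷ ├─╴ ╵ └─┬─┐ ├─┐ │ │
│     │ │       │ │ │ │ │ │
│ ┌───┘ │ ┌───┐ ╵ │ │ │ ╵ │
│ │     │ │   │   │ │ │   │
│ ├─────┤ │ ╶─┴─┬─┘ │ └─┐ │
│ │     │ │     │   │   │ │
│ ╵ ╶─┐ ╵ └───┐ ╵ ┌─┘ ╶─┘ │
│     │       │   │       │
└─────┴───────┴───┴───────┘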